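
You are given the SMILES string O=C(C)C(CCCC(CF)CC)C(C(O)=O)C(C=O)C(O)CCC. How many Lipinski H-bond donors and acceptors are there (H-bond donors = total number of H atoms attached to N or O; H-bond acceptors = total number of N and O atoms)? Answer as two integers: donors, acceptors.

Donors: find every N or O and count the H atoms it carries.
  atom 1 (O): bond orders sum to 2 → 0 H
  atom 15 (O): bond orders sum to 1 → 1 H
  atom 16 (O): bond orders sum to 2 → 0 H
  atom 19 (O): bond orders sum to 2 → 0 H
  atom 21 (O): bond orders sum to 1 → 1 H
Lipinski HBD = 2.
Acceptors: N atoms = 0, O atoms = 5 → HBA = 5.

2, 5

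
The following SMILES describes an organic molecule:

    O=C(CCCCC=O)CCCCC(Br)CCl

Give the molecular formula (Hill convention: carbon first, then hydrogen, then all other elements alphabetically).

Walk through each heavy atom and fill implicit hydrogens from standard valence (C 4, N 3, O 2, S 2, halogen 1):
  atom 1: O, bond orders sum to 2 (valence 2) → 0 H
  atom 2: C, bond orders sum to 4 (valence 4) → 0 H
  atom 3: C, bond orders sum to 2 (valence 4) → 2 H
  atom 4: C, bond orders sum to 2 (valence 4) → 2 H
  atom 5: C, bond orders sum to 2 (valence 4) → 2 H
  atom 6: C, bond orders sum to 2 (valence 4) → 2 H
  atom 7: C, bond orders sum to 3 (valence 4) → 1 H
  atom 8: O, bond orders sum to 2 (valence 2) → 0 H
  atom 9: C, bond orders sum to 2 (valence 4) → 2 H
  atom 10: C, bond orders sum to 2 (valence 4) → 2 H
  atom 11: C, bond orders sum to 2 (valence 4) → 2 H
  atom 12: C, bond orders sum to 2 (valence 4) → 2 H
  atom 13: C, bond orders sum to 3 (valence 4) → 1 H
  atom 14: Br (halogen, monovalent) → 0 H
  atom 15: C, bond orders sum to 2 (valence 4) → 2 H
  atom 16: Cl (halogen, monovalent) → 0 H
Totals → C:12, H:20, Br:1, Cl:1, O:2.
In Hill order: C12H20BrClO2.

C12H20BrClO2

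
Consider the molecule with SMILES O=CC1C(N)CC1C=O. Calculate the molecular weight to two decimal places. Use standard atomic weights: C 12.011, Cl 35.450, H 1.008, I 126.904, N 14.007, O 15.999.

First, the molecular formula is C6H9NO2 (counting implicit H from valence).
  C: 6 × 12.011 = 72.066
  H: 9 × 1.008 = 9.072
  N: 1 × 14.007 = 14.007
  O: 2 × 15.999 = 31.998
Sum: 6×12.011 + 9×1.008 + 1×14.007 + 2×15.999 = 127.143 → 127.14 g/mol.

127.14 g/mol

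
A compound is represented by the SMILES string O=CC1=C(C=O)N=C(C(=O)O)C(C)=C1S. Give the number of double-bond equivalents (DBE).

7

Degree of unsaturation = (number of rings) + (number of π bonds).
Ring closures in the SMILES: 1.
π bonds: 6 double bonds (each 1 DoU) → 6 DoU from unsaturation.
Total DoU = 1 + 6 = 7.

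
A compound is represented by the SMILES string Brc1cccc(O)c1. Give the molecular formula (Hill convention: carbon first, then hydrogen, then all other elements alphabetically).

Walk through each heavy atom and fill implicit hydrogens from standard valence (C 4, N 3, O 2, S 2, halogen 1); for lowercase aromatic atoms, an aromatic c carries 1 H when it has two neighbours and 0 H with three, and aromatic n carries 0 H:
  atom 1: Br (halogen, monovalent) → 0 H
  atom 2: aromatic c, 3 neighbours → 0 H
  atom 3: aromatic c, 2 neighbours → 1 H
  atom 4: aromatic c, 2 neighbours → 1 H
  atom 5: aromatic c, 2 neighbours → 1 H
  atom 6: aromatic c, 3 neighbours → 0 H
  atom 7: O, bond orders sum to 1 (valence 2) → 1 H
  atom 8: aromatic c, 2 neighbours → 1 H
Totals → C:6, H:5, Br:1, O:1.
In Hill order: C6H5BrO.

C6H5BrO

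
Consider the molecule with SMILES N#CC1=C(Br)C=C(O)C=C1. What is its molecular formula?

C7H4BrNO

Walk through each heavy atom and fill implicit hydrogens from standard valence (C 4, N 3, O 2, S 2, halogen 1):
  atom 1: N, bond orders sum to 3 (valence 3) → 0 H
  atom 2: C, bond orders sum to 4 (valence 4) → 0 H
  atom 3: C, bond orders sum to 4 (valence 4) → 0 H
  atom 4: C, bond orders sum to 4 (valence 4) → 0 H
  atom 5: Br (halogen, monovalent) → 0 H
  atom 6: C, bond orders sum to 3 (valence 4) → 1 H
  atom 7: C, bond orders sum to 4 (valence 4) → 0 H
  atom 8: O, bond orders sum to 1 (valence 2) → 1 H
  atom 9: C, bond orders sum to 3 (valence 4) → 1 H
  atom 10: C, bond orders sum to 3 (valence 4) → 1 H
Totals → C:7, H:4, Br:1, N:1, O:1.
In Hill order: C7H4BrNO.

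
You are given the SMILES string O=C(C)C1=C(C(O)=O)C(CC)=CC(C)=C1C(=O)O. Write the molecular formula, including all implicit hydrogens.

Walk through each heavy atom and fill implicit hydrogens from standard valence (C 4, N 3, O 2, S 2, halogen 1):
  atom 1: O, bond orders sum to 2 (valence 2) → 0 H
  atom 2: C, bond orders sum to 4 (valence 4) → 0 H
  atom 3: C, bond orders sum to 1 (valence 4) → 3 H
  atom 4: C, bond orders sum to 4 (valence 4) → 0 H
  atom 5: C, bond orders sum to 4 (valence 4) → 0 H
  atom 6: C, bond orders sum to 4 (valence 4) → 0 H
  atom 7: O, bond orders sum to 1 (valence 2) → 1 H
  atom 8: O, bond orders sum to 2 (valence 2) → 0 H
  atom 9: C, bond orders sum to 4 (valence 4) → 0 H
  atom 10: C, bond orders sum to 2 (valence 4) → 2 H
  atom 11: C, bond orders sum to 1 (valence 4) → 3 H
  atom 12: C, bond orders sum to 3 (valence 4) → 1 H
  atom 13: C, bond orders sum to 4 (valence 4) → 0 H
  atom 14: C, bond orders sum to 1 (valence 4) → 3 H
  atom 15: C, bond orders sum to 4 (valence 4) → 0 H
  atom 16: C, bond orders sum to 4 (valence 4) → 0 H
  atom 17: O, bond orders sum to 2 (valence 2) → 0 H
  atom 18: O, bond orders sum to 1 (valence 2) → 1 H
Totals → C:13, H:14, O:5.

C13H14O5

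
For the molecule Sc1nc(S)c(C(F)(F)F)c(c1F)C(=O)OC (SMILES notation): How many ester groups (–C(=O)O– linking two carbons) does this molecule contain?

The ester motif appears at heavy-atom position 14 in the SMILES.
Other groups present: 2 thiol.
Ester count: 1.

1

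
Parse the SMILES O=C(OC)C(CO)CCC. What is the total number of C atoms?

Count every carbon token in the SMILES (each C, including those in ring-closure positions and inside branches).
Carbon count: 7.

7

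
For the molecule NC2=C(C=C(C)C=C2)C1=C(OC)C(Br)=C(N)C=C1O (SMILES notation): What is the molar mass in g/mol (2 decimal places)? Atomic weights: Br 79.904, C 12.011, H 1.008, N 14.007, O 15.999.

323.19 g/mol

First, the molecular formula is C14H15BrN2O2 (counting implicit H from valence).
  Br: 1 × 79.904 = 79.904
  C: 14 × 12.011 = 168.154
  H: 15 × 1.008 = 15.120
  N: 2 × 14.007 = 28.014
  O: 2 × 15.999 = 31.998
Sum: 1×79.904 + 14×12.011 + 15×1.008 + 2×14.007 + 2×15.999 = 323.190 → 323.19 g/mol.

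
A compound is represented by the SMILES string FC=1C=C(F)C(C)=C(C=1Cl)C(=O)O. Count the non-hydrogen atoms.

13

Every atom symbol written in the SMILES (organic subset) is one heavy atom; implicit H are not written.
Heavy atoms by element → C:8, Cl:1, F:2, O:2.
Total: 13.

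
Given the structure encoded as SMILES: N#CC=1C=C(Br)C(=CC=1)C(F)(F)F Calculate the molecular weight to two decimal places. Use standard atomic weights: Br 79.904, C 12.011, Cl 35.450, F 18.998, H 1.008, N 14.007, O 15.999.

250.02 g/mol

First, the molecular formula is C8H3BrF3N (counting implicit H from valence).
  Br: 1 × 79.904 = 79.904
  C: 8 × 12.011 = 96.088
  F: 3 × 18.998 = 56.994
  H: 3 × 1.008 = 3.024
  N: 1 × 14.007 = 14.007
Sum: 1×79.904 + 8×12.011 + 3×18.998 + 3×1.008 + 1×14.007 = 250.017 → 250.02 g/mol.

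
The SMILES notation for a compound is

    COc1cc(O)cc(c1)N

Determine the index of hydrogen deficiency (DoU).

4

Molecular formula: C7H9NO2.
DoU = (2C + 2 + N − H − X) / 2, where X is the halogen count and O/S are ignored.
    = (2·7 + 2 + 1 − 9 − 0) / 2 = 8 / 2 = 4.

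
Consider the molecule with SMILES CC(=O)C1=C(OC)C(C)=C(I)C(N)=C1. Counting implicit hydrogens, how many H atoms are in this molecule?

Walk through each heavy atom and fill implicit hydrogens from standard valence (C 4, N 3, O 2, S 2, halogen 1):
  atom 1: C, bond orders sum to 1 (valence 4) → 3 H
  atom 2: C, bond orders sum to 4 (valence 4) → 0 H
  atom 3: O, bond orders sum to 2 (valence 2) → 0 H
  atom 4: C, bond orders sum to 4 (valence 4) → 0 H
  atom 5: C, bond orders sum to 4 (valence 4) → 0 H
  atom 6: O, bond orders sum to 2 (valence 2) → 0 H
  atom 7: C, bond orders sum to 1 (valence 4) → 3 H
  atom 8: C, bond orders sum to 4 (valence 4) → 0 H
  atom 9: C, bond orders sum to 1 (valence 4) → 3 H
  atom 10: C, bond orders sum to 4 (valence 4) → 0 H
  atom 11: I (halogen, monovalent) → 0 H
  atom 12: C, bond orders sum to 4 (valence 4) → 0 H
  atom 13: N, bond orders sum to 1 (valence 3) → 2 H
  atom 14: C, bond orders sum to 3 (valence 4) → 1 H
Total hydrogens: 12.

12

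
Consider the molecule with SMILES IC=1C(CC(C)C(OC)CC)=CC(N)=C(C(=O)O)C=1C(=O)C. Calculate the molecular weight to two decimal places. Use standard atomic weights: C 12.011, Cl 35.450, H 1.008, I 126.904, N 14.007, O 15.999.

419.26 g/mol

First, the molecular formula is C16H22INO4 (counting implicit H from valence).
  C: 16 × 12.011 = 192.176
  H: 22 × 1.008 = 22.176
  I: 1 × 126.904 = 126.904
  N: 1 × 14.007 = 14.007
  O: 4 × 15.999 = 63.996
Sum: 16×12.011 + 22×1.008 + 1×126.904 + 1×14.007 + 4×15.999 = 419.259 → 419.26 g/mol.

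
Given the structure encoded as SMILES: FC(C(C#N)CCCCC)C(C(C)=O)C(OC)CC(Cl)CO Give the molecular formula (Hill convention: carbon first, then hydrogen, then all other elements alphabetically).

Walk through each heavy atom and fill implicit hydrogens from standard valence (C 4, N 3, O 2, S 2, halogen 1):
  atom 1: F (halogen, monovalent) → 0 H
  atom 2: C, bond orders sum to 3 (valence 4) → 1 H
  atom 3: C, bond orders sum to 3 (valence 4) → 1 H
  atom 4: C, bond orders sum to 4 (valence 4) → 0 H
  atom 5: N, bond orders sum to 3 (valence 3) → 0 H
  atom 6: C, bond orders sum to 2 (valence 4) → 2 H
  atom 7: C, bond orders sum to 2 (valence 4) → 2 H
  atom 8: C, bond orders sum to 2 (valence 4) → 2 H
  atom 9: C, bond orders sum to 2 (valence 4) → 2 H
  atom 10: C, bond orders sum to 1 (valence 4) → 3 H
  atom 11: C, bond orders sum to 3 (valence 4) → 1 H
  atom 12: C, bond orders sum to 4 (valence 4) → 0 H
  atom 13: C, bond orders sum to 1 (valence 4) → 3 H
  atom 14: O, bond orders sum to 2 (valence 2) → 0 H
  atom 15: C, bond orders sum to 3 (valence 4) → 1 H
  atom 16: O, bond orders sum to 2 (valence 2) → 0 H
  atom 17: C, bond orders sum to 1 (valence 4) → 3 H
  atom 18: C, bond orders sum to 2 (valence 4) → 2 H
  atom 19: C, bond orders sum to 3 (valence 4) → 1 H
  atom 20: Cl (halogen, monovalent) → 0 H
  atom 21: C, bond orders sum to 2 (valence 4) → 2 H
  atom 22: O, bond orders sum to 1 (valence 2) → 1 H
Totals → C:16, H:27, Cl:1, F:1, N:1, O:3.

C16H27ClFNO3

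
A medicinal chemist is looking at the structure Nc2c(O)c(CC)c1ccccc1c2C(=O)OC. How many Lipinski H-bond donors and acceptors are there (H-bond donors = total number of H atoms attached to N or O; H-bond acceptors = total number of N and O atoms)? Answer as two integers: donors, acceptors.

Donors: find every N or O and count the H atoms it carries.
  atom 1 (N): bond orders sum to 1 → 2 H
  atom 4 (O): bond orders sum to 1 → 1 H
  atom 16 (O): bond orders sum to 2 → 0 H
  atom 17 (O): bond orders sum to 2 → 0 H
Lipinski HBD = 3.
Acceptors: N atoms = 1, O atoms = 3 → HBA = 4.

3, 4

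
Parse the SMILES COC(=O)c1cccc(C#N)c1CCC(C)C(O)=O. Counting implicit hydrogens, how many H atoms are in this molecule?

Walk through each heavy atom and fill implicit hydrogens from standard valence (C 4, N 3, O 2, S 2, halogen 1); for lowercase aromatic atoms, an aromatic c carries 1 H when it has two neighbours and 0 H with three, and aromatic n carries 0 H:
  atom 1: C, bond orders sum to 1 (valence 4) → 3 H
  atom 2: O, bond orders sum to 2 (valence 2) → 0 H
  atom 3: C, bond orders sum to 4 (valence 4) → 0 H
  atom 4: O, bond orders sum to 2 (valence 2) → 0 H
  atom 5: aromatic c, 3 neighbours → 0 H
  atom 6: aromatic c, 2 neighbours → 1 H
  atom 7: aromatic c, 2 neighbours → 1 H
  atom 8: aromatic c, 2 neighbours → 1 H
  atom 9: aromatic c, 3 neighbours → 0 H
  atom 10: C, bond orders sum to 4 (valence 4) → 0 H
  atom 11: N, bond orders sum to 3 (valence 3) → 0 H
  atom 12: aromatic c, 3 neighbours → 0 H
  atom 13: C, bond orders sum to 2 (valence 4) → 2 H
  atom 14: C, bond orders sum to 2 (valence 4) → 2 H
  atom 15: C, bond orders sum to 3 (valence 4) → 1 H
  atom 16: C, bond orders sum to 1 (valence 4) → 3 H
  atom 17: C, bond orders sum to 4 (valence 4) → 0 H
  atom 18: O, bond orders sum to 1 (valence 2) → 1 H
  atom 19: O, bond orders sum to 2 (valence 2) → 0 H
Total hydrogens: 15.

15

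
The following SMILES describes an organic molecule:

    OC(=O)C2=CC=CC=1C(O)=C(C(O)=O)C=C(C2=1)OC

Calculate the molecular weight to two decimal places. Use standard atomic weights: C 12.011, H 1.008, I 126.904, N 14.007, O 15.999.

First, the molecular formula is C13H10O6 (counting implicit H from valence).
  C: 13 × 12.011 = 156.143
  H: 10 × 1.008 = 10.080
  O: 6 × 15.999 = 95.994
Sum: 13×12.011 + 10×1.008 + 6×15.999 = 262.217 → 262.22 g/mol.

262.22 g/mol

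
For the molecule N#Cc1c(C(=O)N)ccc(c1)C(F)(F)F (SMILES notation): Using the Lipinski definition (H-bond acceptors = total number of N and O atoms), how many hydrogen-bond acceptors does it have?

N atoms: 2; O atoms: 1.
Lipinski HBA = 2 + 1 = 3.

3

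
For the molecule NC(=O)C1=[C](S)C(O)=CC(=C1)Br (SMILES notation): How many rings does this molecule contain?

In SMILES, each pair of matching ring-closure digits denotes one ring-closing bond; the number of such bonds equals the number of independent rings.
Ring-closure bonds here: 1.

1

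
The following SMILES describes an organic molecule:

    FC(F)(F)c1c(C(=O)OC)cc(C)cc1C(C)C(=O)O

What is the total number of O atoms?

Scan the SMILES for O atoms (remember two-letter symbols like Cl and Br are single atoms).
Oxygen count: 4.

4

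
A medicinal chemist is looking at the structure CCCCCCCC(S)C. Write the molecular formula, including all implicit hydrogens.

C9H20S

Walk through each heavy atom and fill implicit hydrogens from standard valence (C 4, N 3, O 2, S 2, halogen 1):
  atom 1: C, bond orders sum to 1 (valence 4) → 3 H
  atom 2: C, bond orders sum to 2 (valence 4) → 2 H
  atom 3: C, bond orders sum to 2 (valence 4) → 2 H
  atom 4: C, bond orders sum to 2 (valence 4) → 2 H
  atom 5: C, bond orders sum to 2 (valence 4) → 2 H
  atom 6: C, bond orders sum to 2 (valence 4) → 2 H
  atom 7: C, bond orders sum to 2 (valence 4) → 2 H
  atom 8: C, bond orders sum to 3 (valence 4) → 1 H
  atom 9: S, bond orders sum to 1 (valence 2) → 1 H
  atom 10: C, bond orders sum to 1 (valence 4) → 3 H
Totals → C:9, H:20, S:1.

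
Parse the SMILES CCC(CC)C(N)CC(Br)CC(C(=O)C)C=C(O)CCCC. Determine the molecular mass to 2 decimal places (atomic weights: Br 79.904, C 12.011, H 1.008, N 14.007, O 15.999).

376.38 g/mol

First, the molecular formula is C18H34BrNO2 (counting implicit H from valence).
  Br: 1 × 79.904 = 79.904
  C: 18 × 12.011 = 216.198
  H: 34 × 1.008 = 34.272
  N: 1 × 14.007 = 14.007
  O: 2 × 15.999 = 31.998
Sum: 1×79.904 + 18×12.011 + 34×1.008 + 1×14.007 + 2×15.999 = 376.379 → 376.38 g/mol.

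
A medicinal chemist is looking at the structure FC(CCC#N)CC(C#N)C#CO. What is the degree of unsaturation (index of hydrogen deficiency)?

Molecular formula: C9H9FN2O.
DoU = (2C + 2 + N − H − X) / 2, where X is the halogen count and O/S are ignored.
    = (2·9 + 2 + 2 − 9 − 1) / 2 = 12 / 2 = 6.

6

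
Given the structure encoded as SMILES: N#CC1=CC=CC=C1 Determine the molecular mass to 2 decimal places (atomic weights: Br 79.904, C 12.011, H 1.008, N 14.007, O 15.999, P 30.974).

First, the molecular formula is C7H5N (counting implicit H from valence).
  C: 7 × 12.011 = 84.077
  H: 5 × 1.008 = 5.040
  N: 1 × 14.007 = 14.007
Sum: 7×12.011 + 5×1.008 + 1×14.007 = 103.124 → 103.12 g/mol.

103.12 g/mol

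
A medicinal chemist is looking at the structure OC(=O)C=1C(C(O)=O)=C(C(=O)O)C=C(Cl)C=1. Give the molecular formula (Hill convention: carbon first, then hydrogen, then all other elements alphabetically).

Walk through each heavy atom and fill implicit hydrogens from standard valence (C 4, N 3, O 2, S 2, halogen 1):
  atom 1: O, bond orders sum to 1 (valence 2) → 1 H
  atom 2: C, bond orders sum to 4 (valence 4) → 0 H
  atom 3: O, bond orders sum to 2 (valence 2) → 0 H
  atom 4: C, bond orders sum to 4 (valence 4) → 0 H
  atom 5: C, bond orders sum to 4 (valence 4) → 0 H
  atom 6: C, bond orders sum to 4 (valence 4) → 0 H
  atom 7: O, bond orders sum to 1 (valence 2) → 1 H
  atom 8: O, bond orders sum to 2 (valence 2) → 0 H
  atom 9: C, bond orders sum to 4 (valence 4) → 0 H
  atom 10: C, bond orders sum to 4 (valence 4) → 0 H
  atom 11: O, bond orders sum to 2 (valence 2) → 0 H
  atom 12: O, bond orders sum to 1 (valence 2) → 1 H
  atom 13: C, bond orders sum to 3 (valence 4) → 1 H
  atom 14: C, bond orders sum to 4 (valence 4) → 0 H
  atom 15: Cl (halogen, monovalent) → 0 H
  atom 16: C, bond orders sum to 3 (valence 4) → 1 H
Totals → C:9, H:5, Cl:1, O:6.

C9H5ClO6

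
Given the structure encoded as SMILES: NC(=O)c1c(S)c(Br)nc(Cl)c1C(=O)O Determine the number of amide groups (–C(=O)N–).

The amide motif appears at heavy-atom position 2 in the SMILES.
Other groups present: 1 carboxylic acid, 1 thiol.
Amide count: 1.

1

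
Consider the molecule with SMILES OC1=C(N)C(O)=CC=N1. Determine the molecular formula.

C5H6N2O2

Walk through each heavy atom and fill implicit hydrogens from standard valence (C 4, N 3, O 2, S 2, halogen 1):
  atom 1: O, bond orders sum to 1 (valence 2) → 1 H
  atom 2: C, bond orders sum to 4 (valence 4) → 0 H
  atom 3: C, bond orders sum to 4 (valence 4) → 0 H
  atom 4: N, bond orders sum to 1 (valence 3) → 2 H
  atom 5: C, bond orders sum to 4 (valence 4) → 0 H
  atom 6: O, bond orders sum to 1 (valence 2) → 1 H
  atom 7: C, bond orders sum to 3 (valence 4) → 1 H
  atom 8: C, bond orders sum to 3 (valence 4) → 1 H
  atom 9: N, bond orders sum to 3 (valence 3) → 0 H
Totals → C:5, H:6, N:2, O:2.
In Hill order: C5H6N2O2.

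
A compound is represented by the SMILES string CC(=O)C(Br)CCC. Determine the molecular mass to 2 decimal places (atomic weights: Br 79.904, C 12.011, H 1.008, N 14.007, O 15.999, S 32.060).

First, the molecular formula is C6H11BrO (counting implicit H from valence).
  Br: 1 × 79.904 = 79.904
  C: 6 × 12.011 = 72.066
  H: 11 × 1.008 = 11.088
  O: 1 × 15.999 = 15.999
Sum: 1×79.904 + 6×12.011 + 11×1.008 + 1×15.999 = 179.057 → 179.06 g/mol.

179.06 g/mol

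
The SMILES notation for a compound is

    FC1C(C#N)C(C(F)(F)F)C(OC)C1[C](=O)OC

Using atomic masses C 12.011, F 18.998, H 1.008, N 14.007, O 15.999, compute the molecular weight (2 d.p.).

269.19 g/mol

First, the molecular formula is C10H11F4NO3 (counting implicit H from valence).
  C: 10 × 12.011 = 120.110
  F: 4 × 18.998 = 75.992
  H: 11 × 1.008 = 11.088
  N: 1 × 14.007 = 14.007
  O: 3 × 15.999 = 47.997
Sum: 10×12.011 + 4×18.998 + 11×1.008 + 1×14.007 + 3×15.999 = 269.194 → 269.19 g/mol.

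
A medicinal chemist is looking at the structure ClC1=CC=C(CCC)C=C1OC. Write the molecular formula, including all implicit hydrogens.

Walk through each heavy atom and fill implicit hydrogens from standard valence (C 4, N 3, O 2, S 2, halogen 1):
  atom 1: Cl (halogen, monovalent) → 0 H
  atom 2: C, bond orders sum to 4 (valence 4) → 0 H
  atom 3: C, bond orders sum to 3 (valence 4) → 1 H
  atom 4: C, bond orders sum to 3 (valence 4) → 1 H
  atom 5: C, bond orders sum to 4 (valence 4) → 0 H
  atom 6: C, bond orders sum to 2 (valence 4) → 2 H
  atom 7: C, bond orders sum to 2 (valence 4) → 2 H
  atom 8: C, bond orders sum to 1 (valence 4) → 3 H
  atom 9: C, bond orders sum to 3 (valence 4) → 1 H
  atom 10: C, bond orders sum to 4 (valence 4) → 0 H
  atom 11: O, bond orders sum to 2 (valence 2) → 0 H
  atom 12: C, bond orders sum to 1 (valence 4) → 3 H
Totals → C:10, H:13, Cl:1, O:1.
In Hill order: C10H13ClO.

C10H13ClO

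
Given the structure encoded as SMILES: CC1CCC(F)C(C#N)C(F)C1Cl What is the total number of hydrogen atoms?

Walk through each heavy atom and fill implicit hydrogens from standard valence (C 4, N 3, O 2, S 2, halogen 1):
  atom 1: C, bond orders sum to 1 (valence 4) → 3 H
  atom 2: C, bond orders sum to 3 (valence 4) → 1 H
  atom 3: C, bond orders sum to 2 (valence 4) → 2 H
  atom 4: C, bond orders sum to 2 (valence 4) → 2 H
  atom 5: C, bond orders sum to 3 (valence 4) → 1 H
  atom 6: F (halogen, monovalent) → 0 H
  atom 7: C, bond orders sum to 3 (valence 4) → 1 H
  atom 8: C, bond orders sum to 4 (valence 4) → 0 H
  atom 9: N, bond orders sum to 3 (valence 3) → 0 H
  atom 10: C, bond orders sum to 3 (valence 4) → 1 H
  atom 11: F (halogen, monovalent) → 0 H
  atom 12: C, bond orders sum to 3 (valence 4) → 1 H
  atom 13: Cl (halogen, monovalent) → 0 H
Total hydrogens: 12.

12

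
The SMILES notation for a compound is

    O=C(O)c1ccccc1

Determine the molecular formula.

C7H6O2

Walk through each heavy atom and fill implicit hydrogens from standard valence (C 4, N 3, O 2, S 2, halogen 1); for lowercase aromatic atoms, an aromatic c carries 1 H when it has two neighbours and 0 H with three, and aromatic n carries 0 H:
  atom 1: O, bond orders sum to 2 (valence 2) → 0 H
  atom 2: C, bond orders sum to 4 (valence 4) → 0 H
  atom 3: O, bond orders sum to 1 (valence 2) → 1 H
  atom 4: aromatic c, 3 neighbours → 0 H
  atom 5: aromatic c, 2 neighbours → 1 H
  atom 6: aromatic c, 2 neighbours → 1 H
  atom 7: aromatic c, 2 neighbours → 1 H
  atom 8: aromatic c, 2 neighbours → 1 H
  atom 9: aromatic c, 2 neighbours → 1 H
Totals → C:7, H:6, O:2.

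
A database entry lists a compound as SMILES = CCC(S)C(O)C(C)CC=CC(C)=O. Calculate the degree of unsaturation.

Molecular formula: C11H20O2S.
DoU = (2C + 2 + N − H − X) / 2, where X is the halogen count and O/S are ignored.
    = (2·11 + 2 + 0 − 20 − 0) / 2 = 4 / 2 = 2.

2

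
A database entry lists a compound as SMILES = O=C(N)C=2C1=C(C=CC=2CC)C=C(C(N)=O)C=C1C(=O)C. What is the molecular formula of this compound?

Walk through each heavy atom and fill implicit hydrogens from standard valence (C 4, N 3, O 2, S 2, halogen 1):
  atom 1: O, bond orders sum to 2 (valence 2) → 0 H
  atom 2: C, bond orders sum to 4 (valence 4) → 0 H
  atom 3: N, bond orders sum to 1 (valence 3) → 2 H
  atom 4: C, bond orders sum to 4 (valence 4) → 0 H
  atom 5: C, bond orders sum to 4 (valence 4) → 0 H
  atom 6: C, bond orders sum to 4 (valence 4) → 0 H
  atom 7: C, bond orders sum to 3 (valence 4) → 1 H
  atom 8: C, bond orders sum to 3 (valence 4) → 1 H
  atom 9: C, bond orders sum to 4 (valence 4) → 0 H
  atom 10: C, bond orders sum to 2 (valence 4) → 2 H
  atom 11: C, bond orders sum to 1 (valence 4) → 3 H
  atom 12: C, bond orders sum to 3 (valence 4) → 1 H
  atom 13: C, bond orders sum to 4 (valence 4) → 0 H
  atom 14: C, bond orders sum to 4 (valence 4) → 0 H
  atom 15: N, bond orders sum to 1 (valence 3) → 2 H
  atom 16: O, bond orders sum to 2 (valence 2) → 0 H
  atom 17: C, bond orders sum to 3 (valence 4) → 1 H
  atom 18: C, bond orders sum to 4 (valence 4) → 0 H
  atom 19: C, bond orders sum to 4 (valence 4) → 0 H
  atom 20: O, bond orders sum to 2 (valence 2) → 0 H
  atom 21: C, bond orders sum to 1 (valence 4) → 3 H
Totals → C:16, H:16, N:2, O:3.
In Hill order: C16H16N2O3.

C16H16N2O3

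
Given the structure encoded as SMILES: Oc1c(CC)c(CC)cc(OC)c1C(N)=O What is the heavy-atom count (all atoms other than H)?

16

Every atom symbol written in the SMILES (organic subset) is one heavy atom; implicit H are not written.
Heavy atoms by element → C:12, N:1, O:3.
Total: 16.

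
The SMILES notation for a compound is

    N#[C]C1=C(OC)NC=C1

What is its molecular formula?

Walk through each heavy atom and fill implicit hydrogens from standard valence (C 4, N 3, O 2, S 2, halogen 1):
  atom 1: N, bond orders sum to 3 (valence 3) → 0 H
  atom 2: C with explicit H count 0
  atom 3: C, bond orders sum to 4 (valence 4) → 0 H
  atom 4: C, bond orders sum to 4 (valence 4) → 0 H
  atom 5: O, bond orders sum to 2 (valence 2) → 0 H
  atom 6: C, bond orders sum to 1 (valence 4) → 3 H
  atom 7: N, bond orders sum to 2 (valence 3) → 1 H
  atom 8: C, bond orders sum to 3 (valence 4) → 1 H
  atom 9: C, bond orders sum to 3 (valence 4) → 1 H
Totals → C:6, H:6, N:2, O:1.
In Hill order: C6H6N2O.

C6H6N2O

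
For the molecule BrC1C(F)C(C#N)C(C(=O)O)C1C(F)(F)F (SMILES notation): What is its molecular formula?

C8H6BrF4NO2

Walk through each heavy atom and fill implicit hydrogens from standard valence (C 4, N 3, O 2, S 2, halogen 1):
  atom 1: Br (halogen, monovalent) → 0 H
  atom 2: C, bond orders sum to 3 (valence 4) → 1 H
  atom 3: C, bond orders sum to 3 (valence 4) → 1 H
  atom 4: F (halogen, monovalent) → 0 H
  atom 5: C, bond orders sum to 3 (valence 4) → 1 H
  atom 6: C, bond orders sum to 4 (valence 4) → 0 H
  atom 7: N, bond orders sum to 3 (valence 3) → 0 H
  atom 8: C, bond orders sum to 3 (valence 4) → 1 H
  atom 9: C, bond orders sum to 4 (valence 4) → 0 H
  atom 10: O, bond orders sum to 2 (valence 2) → 0 H
  atom 11: O, bond orders sum to 1 (valence 2) → 1 H
  atom 12: C, bond orders sum to 3 (valence 4) → 1 H
  atom 13: C, bond orders sum to 4 (valence 4) → 0 H
  atom 14: F (halogen, monovalent) → 0 H
  atom 15: F (halogen, monovalent) → 0 H
  atom 16: F (halogen, monovalent) → 0 H
Totals → C:8, H:6, Br:1, F:4, N:1, O:2.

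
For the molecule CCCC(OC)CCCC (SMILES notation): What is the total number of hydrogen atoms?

Walk through each heavy atom and fill implicit hydrogens from standard valence (C 4, N 3, O 2, S 2, halogen 1):
  atom 1: C, bond orders sum to 1 (valence 4) → 3 H
  atom 2: C, bond orders sum to 2 (valence 4) → 2 H
  atom 3: C, bond orders sum to 2 (valence 4) → 2 H
  atom 4: C, bond orders sum to 3 (valence 4) → 1 H
  atom 5: O, bond orders sum to 2 (valence 2) → 0 H
  atom 6: C, bond orders sum to 1 (valence 4) → 3 H
  atom 7: C, bond orders sum to 2 (valence 4) → 2 H
  atom 8: C, bond orders sum to 2 (valence 4) → 2 H
  atom 9: C, bond orders sum to 2 (valence 4) → 2 H
  atom 10: C, bond orders sum to 1 (valence 4) → 3 H
Total hydrogens: 20.

20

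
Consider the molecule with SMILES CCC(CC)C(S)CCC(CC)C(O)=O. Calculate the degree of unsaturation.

1

Degree of unsaturation = (number of rings) + (number of π bonds).
Ring closures in the SMILES: 0.
π bonds: 1 double bond (each 1 DoU) → 1 DoU from unsaturation.
Total DoU = 0 + 1 = 1.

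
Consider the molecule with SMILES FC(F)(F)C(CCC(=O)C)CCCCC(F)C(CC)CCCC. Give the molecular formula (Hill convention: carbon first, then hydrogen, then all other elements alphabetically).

Walk through each heavy atom and fill implicit hydrogens from standard valence (C 4, N 3, O 2, S 2, halogen 1):
  atom 1: F (halogen, monovalent) → 0 H
  atom 2: C, bond orders sum to 4 (valence 4) → 0 H
  atom 3: F (halogen, monovalent) → 0 H
  atom 4: F (halogen, monovalent) → 0 H
  atom 5: C, bond orders sum to 3 (valence 4) → 1 H
  atom 6: C, bond orders sum to 2 (valence 4) → 2 H
  atom 7: C, bond orders sum to 2 (valence 4) → 2 H
  atom 8: C, bond orders sum to 4 (valence 4) → 0 H
  atom 9: O, bond orders sum to 2 (valence 2) → 0 H
  atom 10: C, bond orders sum to 1 (valence 4) → 3 H
  atom 11: C, bond orders sum to 2 (valence 4) → 2 H
  atom 12: C, bond orders sum to 2 (valence 4) → 2 H
  atom 13: C, bond orders sum to 2 (valence 4) → 2 H
  atom 14: C, bond orders sum to 2 (valence 4) → 2 H
  atom 15: C, bond orders sum to 3 (valence 4) → 1 H
  atom 16: F (halogen, monovalent) → 0 H
  atom 17: C, bond orders sum to 3 (valence 4) → 1 H
  atom 18: C, bond orders sum to 2 (valence 4) → 2 H
  atom 19: C, bond orders sum to 1 (valence 4) → 3 H
  atom 20: C, bond orders sum to 2 (valence 4) → 2 H
  atom 21: C, bond orders sum to 2 (valence 4) → 2 H
  atom 22: C, bond orders sum to 2 (valence 4) → 2 H
  atom 23: C, bond orders sum to 1 (valence 4) → 3 H
Totals → C:18, H:32, F:4, O:1.

C18H32F4O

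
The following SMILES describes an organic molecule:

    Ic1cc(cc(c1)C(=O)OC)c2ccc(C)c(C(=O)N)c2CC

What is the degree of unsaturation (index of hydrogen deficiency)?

Molecular formula: C18H18INO3.
DoU = (2C + 2 + N − H − X) / 2, where X is the halogen count and O/S are ignored.
    = (2·18 + 2 + 1 − 18 − 1) / 2 = 20 / 2 = 10.

10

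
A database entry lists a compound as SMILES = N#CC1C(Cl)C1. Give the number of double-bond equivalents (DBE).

3

Degree of unsaturation = (number of rings) + (number of π bonds).
Ring closures in the SMILES: 1.
π bonds: 1 triple bond (each 2 DoU) → 2 DoU from unsaturation.
Total DoU = 1 + 2 = 3.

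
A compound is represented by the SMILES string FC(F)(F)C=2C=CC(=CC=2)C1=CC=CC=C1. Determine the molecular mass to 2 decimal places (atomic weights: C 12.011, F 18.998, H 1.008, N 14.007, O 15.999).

First, the molecular formula is C13H9F3 (counting implicit H from valence).
  C: 13 × 12.011 = 156.143
  F: 3 × 18.998 = 56.994
  H: 9 × 1.008 = 9.072
Sum: 13×12.011 + 3×18.998 + 9×1.008 = 222.209 → 222.21 g/mol.

222.21 g/mol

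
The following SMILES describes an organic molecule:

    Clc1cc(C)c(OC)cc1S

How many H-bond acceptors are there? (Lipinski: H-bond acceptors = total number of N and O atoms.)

1

N atoms: 0; O atoms: 1.
Lipinski HBA = 0 + 1 = 1.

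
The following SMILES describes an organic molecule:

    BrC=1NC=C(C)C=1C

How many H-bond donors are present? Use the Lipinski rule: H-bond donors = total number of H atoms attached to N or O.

Donors: find every N or O and count the H atoms it carries.
  atom 3 (N): bond orders sum to 2 → 1 H
Lipinski HBD = 1.

1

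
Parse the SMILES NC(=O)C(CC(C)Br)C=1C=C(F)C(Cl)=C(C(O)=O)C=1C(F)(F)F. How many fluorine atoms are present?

4

Scan the SMILES for F atoms (remember two-letter symbols like Cl and Br are single atoms).
Fluorine count: 4.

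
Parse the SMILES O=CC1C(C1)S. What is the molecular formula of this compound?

Walk through each heavy atom and fill implicit hydrogens from standard valence (C 4, N 3, O 2, S 2, halogen 1):
  atom 1: O, bond orders sum to 2 (valence 2) → 0 H
  atom 2: C, bond orders sum to 3 (valence 4) → 1 H
  atom 3: C, bond orders sum to 3 (valence 4) → 1 H
  atom 4: C, bond orders sum to 3 (valence 4) → 1 H
  atom 5: C, bond orders sum to 2 (valence 4) → 2 H
  atom 6: S, bond orders sum to 1 (valence 2) → 1 H
Totals → C:4, H:6, O:1, S:1.
In Hill order: C4H6OS.

C4H6OS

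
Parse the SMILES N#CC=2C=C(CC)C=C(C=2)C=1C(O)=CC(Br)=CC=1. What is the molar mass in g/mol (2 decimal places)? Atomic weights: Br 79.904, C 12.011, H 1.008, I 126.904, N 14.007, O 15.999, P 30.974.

First, the molecular formula is C15H12BrNO (counting implicit H from valence).
  Br: 1 × 79.904 = 79.904
  C: 15 × 12.011 = 180.165
  H: 12 × 1.008 = 12.096
  N: 1 × 14.007 = 14.007
  O: 1 × 15.999 = 15.999
Sum: 1×79.904 + 15×12.011 + 12×1.008 + 1×14.007 + 1×15.999 = 302.171 → 302.17 g/mol.

302.17 g/mol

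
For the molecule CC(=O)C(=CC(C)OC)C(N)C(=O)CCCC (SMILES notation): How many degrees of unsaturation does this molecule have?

3

Degree of unsaturation = (number of rings) + (number of π bonds).
Ring closures in the SMILES: 0.
π bonds: 3 double bonds (each 1 DoU) → 3 DoU from unsaturation.
Total DoU = 0 + 3 = 3.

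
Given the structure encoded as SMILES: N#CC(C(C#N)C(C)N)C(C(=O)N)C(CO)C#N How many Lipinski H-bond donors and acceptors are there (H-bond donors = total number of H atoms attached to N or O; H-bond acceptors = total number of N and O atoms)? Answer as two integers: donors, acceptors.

5, 7

Donors: find every N or O and count the H atoms it carries.
  atom 1 (N): bond orders sum to 3 → 0 H
  atom 6 (N): bond orders sum to 3 → 0 H
  atom 9 (N): bond orders sum to 1 → 2 H
  atom 12 (O): bond orders sum to 2 → 0 H
  atom 13 (N): bond orders sum to 1 → 2 H
  atom 16 (O): bond orders sum to 1 → 1 H
  atom 18 (N): bond orders sum to 3 → 0 H
Lipinski HBD = 5.
Acceptors: N atoms = 5, O atoms = 2 → HBA = 7.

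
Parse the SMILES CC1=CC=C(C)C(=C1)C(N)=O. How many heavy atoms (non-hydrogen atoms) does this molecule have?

Every atom symbol written in the SMILES (organic subset) is one heavy atom; implicit H are not written.
Heavy atoms by element → C:9, N:1, O:1.
Total: 11.

11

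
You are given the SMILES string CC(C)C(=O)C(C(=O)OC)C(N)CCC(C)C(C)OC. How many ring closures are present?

In SMILES, each pair of matching ring-closure digits denotes one ring-closing bond; the number of such bonds equals the number of independent rings.
Ring-closure bonds here: 0.

0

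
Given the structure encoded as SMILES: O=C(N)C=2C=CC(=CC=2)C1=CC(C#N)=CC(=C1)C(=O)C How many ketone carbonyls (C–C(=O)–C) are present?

The ketone motif appears at heavy-atom position 18 in the SMILES.
Other groups present: 1 amide, 1 nitrile.
Ketone count: 1.

1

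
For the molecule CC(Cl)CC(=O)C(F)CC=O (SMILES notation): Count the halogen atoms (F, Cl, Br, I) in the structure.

Halogen atoms appear at heavy-atom positions 3, 8 (1×Cl, 1×F).
Other groups present: 1 aldehyde, 1 ketone.
Halogen count: 2.

2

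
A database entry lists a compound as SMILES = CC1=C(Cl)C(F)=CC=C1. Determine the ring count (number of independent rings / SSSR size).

1

In SMILES, each pair of matching ring-closure digits denotes one ring-closing bond; the number of such bonds equals the number of independent rings.
Ring-closure bonds here: 1.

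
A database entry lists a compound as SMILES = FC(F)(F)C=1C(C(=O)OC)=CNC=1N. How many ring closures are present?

1

In SMILES, each pair of matching ring-closure digits denotes one ring-closing bond; the number of such bonds equals the number of independent rings.
Ring-closure bonds here: 1.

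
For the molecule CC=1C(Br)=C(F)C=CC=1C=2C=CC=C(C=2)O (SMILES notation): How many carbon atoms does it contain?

Count every carbon token in the SMILES (each C, including those in ring-closure positions and inside branches).
Carbon count: 13.

13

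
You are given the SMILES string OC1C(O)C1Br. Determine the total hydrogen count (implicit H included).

5

Walk through each heavy atom and fill implicit hydrogens from standard valence (C 4, N 3, O 2, S 2, halogen 1):
  atom 1: O, bond orders sum to 1 (valence 2) → 1 H
  atom 2: C, bond orders sum to 3 (valence 4) → 1 H
  atom 3: C, bond orders sum to 3 (valence 4) → 1 H
  atom 4: O, bond orders sum to 1 (valence 2) → 1 H
  atom 5: C, bond orders sum to 3 (valence 4) → 1 H
  atom 6: Br (halogen, monovalent) → 0 H
Total hydrogens: 5.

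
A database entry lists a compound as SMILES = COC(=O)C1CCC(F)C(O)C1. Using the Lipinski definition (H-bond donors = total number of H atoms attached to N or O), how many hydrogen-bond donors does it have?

1

Donors: find every N or O and count the H atoms it carries.
  atom 2 (O): bond orders sum to 2 → 0 H
  atom 4 (O): bond orders sum to 2 → 0 H
  atom 11 (O): bond orders sum to 1 → 1 H
Lipinski HBD = 1.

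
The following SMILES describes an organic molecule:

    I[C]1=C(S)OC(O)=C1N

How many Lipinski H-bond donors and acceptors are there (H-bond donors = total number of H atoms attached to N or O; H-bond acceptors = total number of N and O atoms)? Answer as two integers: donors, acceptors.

3, 3

Donors: find every N or O and count the H atoms it carries.
  atom 5 (O): bond orders sum to 2 → 0 H
  atom 7 (O): bond orders sum to 1 → 1 H
  atom 9 (N): bond orders sum to 1 → 2 H
Lipinski HBD = 3.
Acceptors: N atoms = 1, O atoms = 2 → HBA = 3.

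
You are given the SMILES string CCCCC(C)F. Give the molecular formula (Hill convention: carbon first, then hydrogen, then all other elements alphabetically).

Walk through each heavy atom and fill implicit hydrogens from standard valence (C 4, N 3, O 2, S 2, halogen 1):
  atom 1: C, bond orders sum to 1 (valence 4) → 3 H
  atom 2: C, bond orders sum to 2 (valence 4) → 2 H
  atom 3: C, bond orders sum to 2 (valence 4) → 2 H
  atom 4: C, bond orders sum to 2 (valence 4) → 2 H
  atom 5: C, bond orders sum to 3 (valence 4) → 1 H
  atom 6: C, bond orders sum to 1 (valence 4) → 3 H
  atom 7: F (halogen, monovalent) → 0 H
Totals → C:6, H:13, F:1.

C6H13F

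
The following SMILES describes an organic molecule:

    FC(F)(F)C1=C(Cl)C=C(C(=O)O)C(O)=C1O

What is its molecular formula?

C8H4ClF3O4

Walk through each heavy atom and fill implicit hydrogens from standard valence (C 4, N 3, O 2, S 2, halogen 1):
  atom 1: F (halogen, monovalent) → 0 H
  atom 2: C, bond orders sum to 4 (valence 4) → 0 H
  atom 3: F (halogen, monovalent) → 0 H
  atom 4: F (halogen, monovalent) → 0 H
  atom 5: C, bond orders sum to 4 (valence 4) → 0 H
  atom 6: C, bond orders sum to 4 (valence 4) → 0 H
  atom 7: Cl (halogen, monovalent) → 0 H
  atom 8: C, bond orders sum to 3 (valence 4) → 1 H
  atom 9: C, bond orders sum to 4 (valence 4) → 0 H
  atom 10: C, bond orders sum to 4 (valence 4) → 0 H
  atom 11: O, bond orders sum to 2 (valence 2) → 0 H
  atom 12: O, bond orders sum to 1 (valence 2) → 1 H
  atom 13: C, bond orders sum to 4 (valence 4) → 0 H
  atom 14: O, bond orders sum to 1 (valence 2) → 1 H
  atom 15: C, bond orders sum to 4 (valence 4) → 0 H
  atom 16: O, bond orders sum to 1 (valence 2) → 1 H
Totals → C:8, H:4, Cl:1, F:3, O:4.
In Hill order: C8H4ClF3O4.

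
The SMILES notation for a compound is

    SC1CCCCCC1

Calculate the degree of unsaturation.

Degree of unsaturation = (number of rings) + (number of π bonds).
Ring closures in the SMILES: 1.
π bonds: none → 0 DoU from unsaturation.
Total DoU = 1 + 0 = 1.

1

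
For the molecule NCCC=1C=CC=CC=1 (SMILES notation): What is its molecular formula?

C8H11N

Walk through each heavy atom and fill implicit hydrogens from standard valence (C 4, N 3, O 2, S 2, halogen 1):
  atom 1: N, bond orders sum to 1 (valence 3) → 2 H
  atom 2: C, bond orders sum to 2 (valence 4) → 2 H
  atom 3: C, bond orders sum to 2 (valence 4) → 2 H
  atom 4: C, bond orders sum to 4 (valence 4) → 0 H
  atom 5: C, bond orders sum to 3 (valence 4) → 1 H
  atom 6: C, bond orders sum to 3 (valence 4) → 1 H
  atom 7: C, bond orders sum to 3 (valence 4) → 1 H
  atom 8: C, bond orders sum to 3 (valence 4) → 1 H
  atom 9: C, bond orders sum to 3 (valence 4) → 1 H
Totals → C:8, H:11, N:1.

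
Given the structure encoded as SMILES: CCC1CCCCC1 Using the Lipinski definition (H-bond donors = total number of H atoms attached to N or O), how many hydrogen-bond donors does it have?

0

Donors: find every N or O and count the H atoms it carries.
  (no N or O atoms present)
Lipinski HBD = 0.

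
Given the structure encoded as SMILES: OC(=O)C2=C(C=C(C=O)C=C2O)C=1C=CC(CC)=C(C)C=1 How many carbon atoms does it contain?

Count every carbon token in the SMILES (each C, including those in ring-closure positions and inside branches).
Carbon count: 17.

17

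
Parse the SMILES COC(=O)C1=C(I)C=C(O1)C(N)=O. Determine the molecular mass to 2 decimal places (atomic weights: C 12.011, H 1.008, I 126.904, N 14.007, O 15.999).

First, the molecular formula is C7H6INO4 (counting implicit H from valence).
  C: 7 × 12.011 = 84.077
  H: 6 × 1.008 = 6.048
  I: 1 × 126.904 = 126.904
  N: 1 × 14.007 = 14.007
  O: 4 × 15.999 = 63.996
Sum: 7×12.011 + 6×1.008 + 1×126.904 + 1×14.007 + 4×15.999 = 295.032 → 295.03 g/mol.

295.03 g/mol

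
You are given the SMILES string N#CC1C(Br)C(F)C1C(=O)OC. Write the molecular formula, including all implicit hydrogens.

C7H7BrFNO2

Walk through each heavy atom and fill implicit hydrogens from standard valence (C 4, N 3, O 2, S 2, halogen 1):
  atom 1: N, bond orders sum to 3 (valence 3) → 0 H
  atom 2: C, bond orders sum to 4 (valence 4) → 0 H
  atom 3: C, bond orders sum to 3 (valence 4) → 1 H
  atom 4: C, bond orders sum to 3 (valence 4) → 1 H
  atom 5: Br (halogen, monovalent) → 0 H
  atom 6: C, bond orders sum to 3 (valence 4) → 1 H
  atom 7: F (halogen, monovalent) → 0 H
  atom 8: C, bond orders sum to 3 (valence 4) → 1 H
  atom 9: C, bond orders sum to 4 (valence 4) → 0 H
  atom 10: O, bond orders sum to 2 (valence 2) → 0 H
  atom 11: O, bond orders sum to 2 (valence 2) → 0 H
  atom 12: C, bond orders sum to 1 (valence 4) → 3 H
Totals → C:7, H:7, Br:1, F:1, N:1, O:2.
In Hill order: C7H7BrFNO2.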